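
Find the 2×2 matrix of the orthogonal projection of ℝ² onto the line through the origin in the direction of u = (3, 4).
[[9/25, 12/25], [12/25, 16/25]]

The orthogonal projection onto the line spanned by a nonzero vector u = (a, b) has matrix P = (u uᵀ) / (uᵀ u) = (1/(a² + b²)) · [[a², ab], [ab, b²]].
Here u = (3, 4), so a² + b² = 9 + 16 = 25.
P = (1/25) · [[9, 12], [12, 16]] = [[9/25, 12/25], [12/25, 16/25]].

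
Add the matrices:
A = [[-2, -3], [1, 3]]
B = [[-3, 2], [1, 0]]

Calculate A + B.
[[-5, -1], [2, 3]]

Add corresponding elements:
(-2)+(-3)=-5
(-3)+(2)=-1
(1)+(1)=2
(3)+(0)=3
A + B = [[-5, -1], [2, 3]]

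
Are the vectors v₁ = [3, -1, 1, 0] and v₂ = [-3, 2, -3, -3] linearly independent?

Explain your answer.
Yes, linearly independent

Two vectors are linearly dependent iff one is a scalar multiple of the other.
No single scalar k satisfies v₂ = k·v₁ (the ratios of corresponding entries disagree), so v₁ and v₂ are linearly independent.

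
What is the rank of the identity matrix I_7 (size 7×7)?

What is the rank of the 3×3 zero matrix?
rank(I_7) = 7, rank(0) = 0

The identity I_7 has 7 columns that are the standard basis vectors e_1, …, e_7. These are linearly independent, so all 7 columns are pivots and rank(I_7) = 7.
The 3×3 zero matrix has every entry zero, so every row is the zero row and there are no pivots; rank(0) = 0.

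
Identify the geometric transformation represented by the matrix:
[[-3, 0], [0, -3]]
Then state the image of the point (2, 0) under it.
uniform scaling by factor -3; image of (2, 0) is (-6, 0)

This is a diagonal matrix with equal entries -3, so it scales both axes by the same factor -3.
The matrix [[-3, 0], [0, -3]] represents: uniform scaling by factor -3.
Applying it to (2, 0): [-3·2 + 0·0, 0·2 + -3·0] = (-6, 0).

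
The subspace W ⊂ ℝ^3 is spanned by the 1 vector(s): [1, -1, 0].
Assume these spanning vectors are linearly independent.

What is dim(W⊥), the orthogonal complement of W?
dim(W⊥) = 2

For any subspace W of ℝ^n, dim(W) + dim(W⊥) = n (the whole-space dimension).
Here the given 1 vectors are linearly independent, so dim(W) = 1.
Thus dim(W⊥) = n - dim(W) = 3 - 1 = 2.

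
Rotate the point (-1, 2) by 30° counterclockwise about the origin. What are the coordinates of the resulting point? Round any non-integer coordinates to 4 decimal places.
(-1.8660, 1.2321)

Rotation matrix R(θ) = [[cos θ, -sin θ], [sin θ, cos θ]]; for θ = 30°:
R = [[√3/2, -1/2], [1/2, √3/2]]
Result: R × [-1, 2]ᵀ = [√3/2·-1 + (-1/2)·2, 1/2·-1 + (√3/2)·2]ᵀ = (-1.8660, 1.2321)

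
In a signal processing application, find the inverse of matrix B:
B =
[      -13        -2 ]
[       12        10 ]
det(B) = -106
B⁻¹ =
[    -5/53     -1/53 ]
[     6/53    13/106 ]

For a 2×2 matrix B = [[a, b], [c, d]] with det(B) ≠ 0, B⁻¹ = (1/det(B)) * [[d, -b], [-c, a]].
det(B) = (-13)*(10) - (-2)*(12) = -130 + 24 = -106.
B⁻¹ = (1/-106) * [[10, 2], [-12, -13]].
Dividing each entry by -106 and reducing:
B⁻¹ =
[    -5/53     -1/53 ]
[     6/53    13/106 ]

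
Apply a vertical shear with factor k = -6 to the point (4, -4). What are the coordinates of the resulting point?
(4, -28)

Shear matrix for vertical shear with factor k = -6:
[[1, 0], [-6, 1]]
Result: (4, -4) → (4, -28)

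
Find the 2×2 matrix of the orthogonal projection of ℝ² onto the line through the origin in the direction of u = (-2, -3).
[[4/13, 6/13], [6/13, 9/13]]

The orthogonal projection onto the line spanned by a nonzero vector u = (a, b) has matrix P = (u uᵀ) / (uᵀ u) = (1/(a² + b²)) · [[a², ab], [ab, b²]].
Here u = (-2, -3), so a² + b² = 4 + 9 = 13.
P = (1/13) · [[4, 6], [6, 9]] = [[4/13, 6/13], [6/13, 9/13]].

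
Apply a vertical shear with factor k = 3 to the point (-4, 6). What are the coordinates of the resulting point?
(-4, -6)

Shear matrix for vertical shear with factor k = 3:
[[1, 0], [3, 1]]
Result: (-4, 6) → (-4, -6)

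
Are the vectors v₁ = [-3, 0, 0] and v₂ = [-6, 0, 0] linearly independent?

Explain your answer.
No, linearly dependent (v₂ = 2·v₁)

Check whether there is a scalar k with v₂ = k·v₁.
Comparing components, k = 2 satisfies 2·[-3, 0, 0] = [-6, 0, 0].
Since v₂ is a scalar multiple of v₁, the two vectors are linearly dependent.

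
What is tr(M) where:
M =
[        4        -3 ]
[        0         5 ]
tr(M) = 4 + 5 = 9

The trace of a square matrix is the sum of its diagonal entries.
Diagonal entries of M: M[0][0] = 4, M[1][1] = 5.
tr(M) = 4 + 5 = 9.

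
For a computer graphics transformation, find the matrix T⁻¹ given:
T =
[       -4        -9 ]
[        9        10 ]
det(T) = 41
T⁻¹ =
[    10/41      9/41 ]
[    -9/41     -4/41 ]

For a 2×2 matrix T = [[a, b], [c, d]] with det(T) ≠ 0, T⁻¹ = (1/det(T)) * [[d, -b], [-c, a]].
det(T) = (-4)*(10) - (-9)*(9) = -40 + 81 = 41.
T⁻¹ = (1/41) * [[10, 9], [-9, -4]].
Dividing each entry by 41 and reducing:
T⁻¹ =
[    10/41      9/41 ]
[    -9/41     -4/41 ]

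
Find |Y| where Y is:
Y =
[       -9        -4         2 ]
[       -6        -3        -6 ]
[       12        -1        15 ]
det(Y) = 471

Expand along row 0 (cofactor expansion): det(Y) = a*(e*i - f*h) - b*(d*i - f*g) + c*(d*h - e*g), where the 3×3 is [[a, b, c], [d, e, f], [g, h, i]].
Minor M_00 = (-3)*(15) - (-6)*(-1) = -45 - 6 = -51.
Minor M_01 = (-6)*(15) - (-6)*(12) = -90 + 72 = -18.
Minor M_02 = (-6)*(-1) - (-3)*(12) = 6 + 36 = 42.
det(Y) = (-9)*(-51) - (-4)*(-18) + (2)*(42) = 459 - 72 + 84 = 471.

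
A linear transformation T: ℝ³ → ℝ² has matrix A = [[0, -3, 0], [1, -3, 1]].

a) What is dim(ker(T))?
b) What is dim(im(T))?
dim(ker) = 1, dim(im) = 2

The two rows are not scalar multiples of one another (no single k satisfies row 2 = k × row 1), so they are linearly independent.
Thus rank(A) = 2.
dim(im(T)) = rank(A) = 2.
By the rank-nullity theorem applied to T: ℝ³ → ℝ², rank(A) + nullity(A) = 3 (the domain dimension), so dim(ker(T)) = 3 - 2 = 1.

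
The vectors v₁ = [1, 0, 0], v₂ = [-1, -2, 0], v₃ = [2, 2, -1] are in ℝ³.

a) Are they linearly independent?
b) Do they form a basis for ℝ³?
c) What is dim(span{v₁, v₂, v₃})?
Yes independent, yes basis, dim = 3

Stack v₁, v₂, v₃ as rows of a 3×3 matrix.
[[1, 0, 0]; [-1, -2, 0]; [2, 2, -1]] is already lower triangular with nonzero diagonal entries (1, -2, -1), so its determinant is the product of the diagonal entries, det = (1)·(-2)·(-1) = 2 ≠ 0, and the rows are linearly independent.
Three linearly independent vectors in ℝ³ form a basis for ℝ³, so dim(span{v₁,v₂,v₃}) = 3.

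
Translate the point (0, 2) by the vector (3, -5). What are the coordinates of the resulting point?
(3, -3)

Translation by (3, -5):
x' = 0 + 3 = 3
y' = 2 + -5 = -3
Homogeneous matrix: [[1, 0, 3], [0, 1, -5], [0, 0, 1]]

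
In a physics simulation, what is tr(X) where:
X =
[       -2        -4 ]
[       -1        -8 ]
tr(X) = -2 - 8 = -10

The trace of a square matrix is the sum of its diagonal entries.
Diagonal entries of X: X[0][0] = -2, X[1][1] = -8.
tr(X) = -2 - 8 = -10.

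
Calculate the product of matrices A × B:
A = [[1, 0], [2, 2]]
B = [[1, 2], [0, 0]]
[[1, 2], [2, 4]]

Matrix multiplication:
C[0][0] = 1×1 + 0×0 = 1
C[0][1] = 1×2 + 0×0 = 2
C[1][0] = 2×1 + 2×0 = 2
C[1][1] = 2×2 + 2×0 = 4
Result: [[1, 2], [2, 4]]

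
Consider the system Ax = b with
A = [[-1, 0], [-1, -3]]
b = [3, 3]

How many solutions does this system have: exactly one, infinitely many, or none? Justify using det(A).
Exactly one solution

Compute det(A) = (-1)*(-3) - (0)*(-1) = 3.
Because det(A) ≠ 0, A is invertible and Ax = b has a unique solution for every b (here x = A⁻¹ b).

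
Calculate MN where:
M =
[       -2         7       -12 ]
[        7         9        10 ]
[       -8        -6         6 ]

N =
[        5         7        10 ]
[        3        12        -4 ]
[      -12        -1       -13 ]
MN =
[      155        82       108 ]
[      -58       147       -96 ]
[     -130      -134      -134 ]

Matrix multiplication: (MN)[i][j] = sum over k of M[i][k] * N[k][j].
  (MN)[0][0] = (-2)*(5) + (7)*(3) + (-12)*(-12) = 155
  (MN)[0][1] = (-2)*(7) + (7)*(12) + (-12)*(-1) = 82
  (MN)[0][2] = (-2)*(10) + (7)*(-4) + (-12)*(-13) = 108
  (MN)[1][0] = (7)*(5) + (9)*(3) + (10)*(-12) = -58
  (MN)[1][1] = (7)*(7) + (9)*(12) + (10)*(-1) = 147
  (MN)[1][2] = (7)*(10) + (9)*(-4) + (10)*(-13) = -96
  (MN)[2][0] = (-8)*(5) + (-6)*(3) + (6)*(-12) = -130
  (MN)[2][1] = (-8)*(7) + (-6)*(12) + (6)*(-1) = -134
  (MN)[2][2] = (-8)*(10) + (-6)*(-4) + (6)*(-13) = -134
MN =
[      155        82       108 ]
[      -58       147       -96 ]
[     -130      -134      -134 ]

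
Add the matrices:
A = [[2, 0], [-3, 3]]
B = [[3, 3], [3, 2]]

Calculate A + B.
[[5, 3], [0, 5]]

Add corresponding elements:
(2)+(3)=5
(0)+(3)=3
(-3)+(3)=0
(3)+(2)=5
A + B = [[5, 3], [0, 5]]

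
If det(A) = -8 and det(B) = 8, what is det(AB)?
-64

Use the multiplicative property of determinants: det(AB) = det(A)*det(B).
det(AB) = (-8)*(8) = -64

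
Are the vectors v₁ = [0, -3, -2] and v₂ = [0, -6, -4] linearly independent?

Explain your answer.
No, linearly dependent (v₂ = 2·v₁)

Check whether there is a scalar k with v₂ = k·v₁.
Comparing components, k = 2 satisfies 2·[0, -3, -2] = [0, -6, -4].
Since v₂ is a scalar multiple of v₁, the two vectors are linearly dependent.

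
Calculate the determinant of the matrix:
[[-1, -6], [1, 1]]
5

For a 2×2 matrix [[a, b], [c, d]], det = ad - bc
det = (-1)(1) - (-6)(1) = -1 - -6 = 5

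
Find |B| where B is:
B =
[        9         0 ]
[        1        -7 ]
det(B) = -63

For a 2×2 matrix [[a, b], [c, d]], det = a*d - b*c.
det(B) = (9)*(-7) - (0)*(1) = -63 - 0 = -63.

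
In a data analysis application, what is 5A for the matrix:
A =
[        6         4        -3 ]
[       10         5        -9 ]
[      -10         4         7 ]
5A =
[       30        20       -15 ]
[       50        25       -45 ]
[      -50        20        35 ]

Scalar multiplication is elementwise: (5A)[i][j] = 5 * A[i][j].
  (5A)[0][0] = 5 * (6) = 30
  (5A)[0][1] = 5 * (4) = 20
  (5A)[0][2] = 5 * (-3) = -15
  (5A)[1][0] = 5 * (10) = 50
  (5A)[1][1] = 5 * (5) = 25
  (5A)[1][2] = 5 * (-9) = -45
  (5A)[2][0] = 5 * (-10) = -50
  (5A)[2][1] = 5 * (4) = 20
  (5A)[2][2] = 5 * (7) = 35
5A =
[       30        20       -15 ]
[       50        25       -45 ]
[      -50        20        35 ]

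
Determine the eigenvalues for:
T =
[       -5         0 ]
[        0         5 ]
λ = -5, 5

Solve det(T - λI) = 0. For a 2×2 matrix the characteristic equation is λ² - (trace)λ + det = 0.
trace(T) = a + d = -5 + 5 = 0.
det(T) = a*d - b*c = (-5)*(5) - (0)*(0) = -25 - 0 = -25.
Characteristic equation: λ² - (0)λ + (-25) = 0.
Discriminant = (0)² - 4*(-25) = 0 + 100 = 100.
λ = (0 ± √100) / 2 = (0 ± 10) / 2 = -5, 5.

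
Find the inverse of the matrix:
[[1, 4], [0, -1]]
[[1, 4], [0, -1]]

For [[a,b],[c,d]], inverse = (1/det)·[[d,-b],[-c,a]]
det = 1·-1 - 4·0 = -1
Inverse = (1/-1)·[[-1, -4], [0, 1]]
        = [[1, 4], [0, -1]]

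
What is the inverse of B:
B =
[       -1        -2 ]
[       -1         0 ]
det(B) = -2
B⁻¹ =
[        0        -1 ]
[     -1/2       1/2 ]

For a 2×2 matrix B = [[a, b], [c, d]] with det(B) ≠ 0, B⁻¹ = (1/det(B)) * [[d, -b], [-c, a]].
det(B) = (-1)*(0) - (-2)*(-1) = 0 - 2 = -2.
B⁻¹ = (1/-2) * [[0, 2], [1, -1]].
Dividing each entry by -2 and reducing:
B⁻¹ =
[        0        -1 ]
[     -1/2       1/2 ]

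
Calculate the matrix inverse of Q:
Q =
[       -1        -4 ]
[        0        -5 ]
det(Q) = 5
Q⁻¹ =
[       -1       4/5 ]
[        0      -1/5 ]

For a 2×2 matrix Q = [[a, b], [c, d]] with det(Q) ≠ 0, Q⁻¹ = (1/det(Q)) * [[d, -b], [-c, a]].
det(Q) = (-1)*(-5) - (-4)*(0) = 5 - 0 = 5.
Q⁻¹ = (1/5) * [[-5, 4], [0, -1]].
Dividing each entry by 5 and reducing:
Q⁻¹ =
[       -1       4/5 ]
[        0      -1/5 ]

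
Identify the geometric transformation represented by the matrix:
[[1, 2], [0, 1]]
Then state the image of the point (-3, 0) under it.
horizontal shear with factor 2; image of (-3, 0) is (-3, 0)

The matrix [[1, k], [0, 1]] sends (x, y) to (x + 2y, y), leaving the y-coordinate fixed: a horizontal shear.
The matrix [[1, 2], [0, 1]] represents: horizontal shear with factor 2.
Applying it to (-3, 0): [1·-3 + 2·0, 0·-3 + 1·0] = (-3, 0).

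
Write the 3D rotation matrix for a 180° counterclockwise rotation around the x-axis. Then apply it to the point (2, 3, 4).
R = [[1, 0, 0], [0, -1, 0], [0, 0, -1]]; R·(2, 3, 4) = (2, -3, -4)

Rotation matrix for 180° around x-axis:
cos(180°) = -1, sin(180°) = 0
R = [[1, 0, 0], [0, -1, 0], [0, 0, -1]]
Apply to (2, 3, 4): R·[2, 3, 4]ᵀ = (2, -3, -4)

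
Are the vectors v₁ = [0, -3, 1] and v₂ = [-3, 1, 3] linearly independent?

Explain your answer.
Yes, linearly independent

Two vectors are linearly dependent iff one is a scalar multiple of the other.
No single scalar k satisfies v₂ = k·v₁ (the ratios of corresponding entries disagree), so v₁ and v₂ are linearly independent.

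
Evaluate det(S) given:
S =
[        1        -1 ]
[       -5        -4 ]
det(S) = -9

For a 2×2 matrix [[a, b], [c, d]], det = a*d - b*c.
det(S) = (1)*(-4) - (-1)*(-5) = -4 - 5 = -9.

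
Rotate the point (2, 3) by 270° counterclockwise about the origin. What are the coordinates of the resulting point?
(3, -2)

Rotation matrix R(θ) = [[cos θ, -sin θ], [sin θ, cos θ]]; for θ = 270°:
R = [[0, 1], [-1, 0]]
Result: R × [2, 3]ᵀ = [0·2 + (1)·3, -1·2 + (0)·3]ᵀ = (3, -2)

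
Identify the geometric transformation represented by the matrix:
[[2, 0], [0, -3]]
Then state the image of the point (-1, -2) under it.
non-uniform scaling by (2, -3); image of (-1, -2) is (-2, 6)

This is diagonal with distinct entries, so it scales the x-axis by 2 and the y-axis by -3.
The matrix [[2, 0], [0, -3]] represents: non-uniform scaling by (2, -3).
Applying it to (-1, -2): [2·-1 + 0·-2, 0·-1 + -3·-2] = (-2, 6).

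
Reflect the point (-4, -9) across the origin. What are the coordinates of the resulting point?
(4, 9)

Reflection across origin: (-4, -9) → (4, 9)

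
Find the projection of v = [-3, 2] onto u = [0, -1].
[0, 2]

The projection of v onto u is proj_u(v) = ((v·u) / (u·u)) · u.
v·u = (-3)*(0) + (2)*(-1) = -2.
u·u = (0)*(0) + (-1)*(-1) = 1.
coefficient = -2 / 1 = -2.
proj_u(v) = -2 · [0, -1] = [0, 2].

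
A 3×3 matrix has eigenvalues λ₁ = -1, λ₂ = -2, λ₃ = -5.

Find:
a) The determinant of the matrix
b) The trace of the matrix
det = -10, trace = -8

Two standard eigenvalue identities:
- det(A) equals the product of the eigenvalues (counted with multiplicity).
- trace(A) equals the sum of the eigenvalues.
det(A) = (-1)*(-2)*(-5) = -10.
trace(A) = -1 - 2 - 5 = -8.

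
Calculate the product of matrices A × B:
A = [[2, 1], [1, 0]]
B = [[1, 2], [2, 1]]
[[4, 5], [1, 2]]

Matrix multiplication:
C[0][0] = 2×1 + 1×2 = 4
C[0][1] = 2×2 + 1×1 = 5
C[1][0] = 1×1 + 0×2 = 1
C[1][1] = 1×2 + 0×1 = 2
Result: [[4, 5], [1, 2]]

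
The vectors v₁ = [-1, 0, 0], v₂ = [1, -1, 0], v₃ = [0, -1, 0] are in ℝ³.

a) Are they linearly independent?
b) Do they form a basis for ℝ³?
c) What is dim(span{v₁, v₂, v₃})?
Not independent, not a basis, dim(span) = 2

Check whether v₃ can be written as a linear combination of v₁ and v₂.
v₃ = (1)·v₁ + (1)·v₂ = [0, -1, 0], so the three vectors are linearly dependent.
Thus they do not form a basis for ℝ³, and dim(span{v₁, v₂, v₃}) = 2 (spanned by v₁ and v₂).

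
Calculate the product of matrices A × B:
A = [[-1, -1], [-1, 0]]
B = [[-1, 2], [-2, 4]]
[[3, -6], [1, -2]]

Matrix multiplication:
C[0][0] = -1×-1 + -1×-2 = 3
C[0][1] = -1×2 + -1×4 = -6
C[1][0] = -1×-1 + 0×-2 = 1
C[1][1] = -1×2 + 0×4 = -2
Result: [[3, -6], [1, -2]]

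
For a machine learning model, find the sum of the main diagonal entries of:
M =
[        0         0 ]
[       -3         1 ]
tr(M) = 0 + 1 = 1

The trace of a square matrix is the sum of its diagonal entries.
Diagonal entries of M: M[0][0] = 0, M[1][1] = 1.
tr(M) = 0 + 1 = 1.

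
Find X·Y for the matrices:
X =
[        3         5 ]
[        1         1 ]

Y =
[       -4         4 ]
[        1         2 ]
XY =
[       -7        22 ]
[       -3         6 ]

Matrix multiplication: (XY)[i][j] = sum over k of X[i][k] * Y[k][j].
  (XY)[0][0] = (3)*(-4) + (5)*(1) = -7
  (XY)[0][1] = (3)*(4) + (5)*(2) = 22
  (XY)[1][0] = (1)*(-4) + (1)*(1) = -3
  (XY)[1][1] = (1)*(4) + (1)*(2) = 6
XY =
[       -7        22 ]
[       -3         6 ]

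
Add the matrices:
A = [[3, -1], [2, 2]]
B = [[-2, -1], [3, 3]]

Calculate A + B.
[[1, -2], [5, 5]]

Add corresponding elements:
(3)+(-2)=1
(-1)+(-1)=-2
(2)+(3)=5
(2)+(3)=5
A + B = [[1, -2], [5, 5]]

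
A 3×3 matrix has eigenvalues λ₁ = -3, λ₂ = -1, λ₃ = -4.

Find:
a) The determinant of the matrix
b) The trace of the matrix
det = -12, trace = -8

Two standard eigenvalue identities:
- det(A) equals the product of the eigenvalues (counted with multiplicity).
- trace(A) equals the sum of the eigenvalues.
det(A) = (-3)*(-1)*(-4) = -12.
trace(A) = -3 - 1 - 4 = -8.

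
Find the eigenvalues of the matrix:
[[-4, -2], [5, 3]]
λ = -2 and λ = 1

Characteristic equation: det(A - λI) = 0
λ² - (trace)λ + (det) = 0
λ² - (-1)λ + (-2) = 0
λ² + 1λ - 2 = 0
Solving: λ = -2, 1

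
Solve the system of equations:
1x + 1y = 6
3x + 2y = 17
x = 5, y = 1

Use elimination (row reduction):
Equation 1: 1x + 1y = 6.
Equation 2: 3x + 2y = 17.
Multiply Eq1 by 3 and Eq2 by 1: 3x + 3y = 18;  3x + 2y = 17.
Subtract: (-1)y = -1, so y = 1.
Back-substitute into Eq1: 1x + 1*(1) = 6, so x = 5.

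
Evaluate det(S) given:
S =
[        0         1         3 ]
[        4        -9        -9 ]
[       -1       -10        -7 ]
det(S) = -110

Expand along row 0 (cofactor expansion): det(S) = a*(e*i - f*h) - b*(d*i - f*g) + c*(d*h - e*g), where the 3×3 is [[a, b, c], [d, e, f], [g, h, i]].
Minor M_00 = (-9)*(-7) - (-9)*(-10) = 63 - 90 = -27.
Minor M_01 = (4)*(-7) - (-9)*(-1) = -28 - 9 = -37.
Minor M_02 = (4)*(-10) - (-9)*(-1) = -40 - 9 = -49.
det(S) = (0)*(-27) - (1)*(-37) + (3)*(-49) = 0 + 37 - 147 = -110.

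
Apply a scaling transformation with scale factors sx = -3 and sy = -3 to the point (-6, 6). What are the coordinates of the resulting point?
(18, -18)

Scaling matrix:
[[-3, 0], [0, -3]]
Result: (-6 × -3, 6 × -3) = (18, -18)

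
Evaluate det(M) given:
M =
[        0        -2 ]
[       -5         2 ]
det(M) = -10

For a 2×2 matrix [[a, b], [c, d]], det = a*d - b*c.
det(M) = (0)*(2) - (-2)*(-5) = 0 - 10 = -10.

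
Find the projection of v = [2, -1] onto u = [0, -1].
[0, -1]

The projection of v onto u is proj_u(v) = ((v·u) / (u·u)) · u.
v·u = (2)*(0) + (-1)*(-1) = 1.
u·u = (0)*(0) + (-1)*(-1) = 1.
coefficient = 1 / 1 = 1.
proj_u(v) = 1 · [0, -1] = [0, -1].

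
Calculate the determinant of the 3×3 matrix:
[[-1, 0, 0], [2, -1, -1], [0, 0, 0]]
0

Expansion along first row:
det = -1·det([[-1,-1],[0,0]]) - 0·det([[2,-1],[0,0]]) + 0·det([[2,-1],[0,0]])
    = -1·(-1·0 - -1·0) - 0·(2·0 - -1·0) + 0·(2·0 - -1·0)
    = -1·0 - 0·0 + 0·0
    = 0 + 0 + 0 = 0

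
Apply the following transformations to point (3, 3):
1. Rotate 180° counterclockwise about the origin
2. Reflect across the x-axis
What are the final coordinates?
(-3, 3)

Step 1: Rotate 180° → (-3, -3)
Step 2: Reflect across the x-axis → (-3, 3)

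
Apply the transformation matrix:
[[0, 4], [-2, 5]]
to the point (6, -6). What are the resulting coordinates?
(-24, -42)

Matrix multiplication:
[[0, 4], [-2, 5]] × [6, -6]ᵀ
= [0×6 + 4×-6, -2×6 + 5×-6]ᵀ
= [-24.0000, -42.0000]ᵀ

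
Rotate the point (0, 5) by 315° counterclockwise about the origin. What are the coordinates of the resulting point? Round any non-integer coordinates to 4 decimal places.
(3.5355, 3.5355)

Rotation matrix R(θ) = [[cos θ, -sin θ], [sin θ, cos θ]]; for θ = 315°:
R = [[√2/2, √2/2], [-√2/2, √2/2]]
Result: R × [0, 5]ᵀ = [√2/2·0 + (√2/2)·5, -√2/2·0 + (√2/2)·5]ᵀ = (3.5355, 3.5355)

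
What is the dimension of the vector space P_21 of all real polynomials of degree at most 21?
Dimension = 22

A polynomial of degree at most 21 can be written as a₀ + a₁x + a₂x² + … + a_21x^21, with 22 free coefficients a₀, …, a_21.
The set {1, x, x², …, x^21} is a basis: it spans P_21 (every such polynomial is a linear combination of these) and is linearly independent (a polynomial is zero iff all its coefficients are zero).
Therefore dim(P_21) = 21 + 1 = 22.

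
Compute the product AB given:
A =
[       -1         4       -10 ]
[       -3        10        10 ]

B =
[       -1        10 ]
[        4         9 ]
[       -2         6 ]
AB =
[       37       -34 ]
[       23       120 ]

Matrix multiplication: (AB)[i][j] = sum over k of A[i][k] * B[k][j].
  (AB)[0][0] = (-1)*(-1) + (4)*(4) + (-10)*(-2) = 37
  (AB)[0][1] = (-1)*(10) + (4)*(9) + (-10)*(6) = -34
  (AB)[1][0] = (-3)*(-1) + (10)*(4) + (10)*(-2) = 23
  (AB)[1][1] = (-3)*(10) + (10)*(9) + (10)*(6) = 120
AB =
[       37       -34 ]
[       23       120 ]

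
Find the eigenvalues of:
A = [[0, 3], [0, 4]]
λ = 0, 4

Solve det(A - λI) = 0. For a 2×2 matrix this is λ² - (trace)λ + det = 0.
trace(A) = 0 + 4 = 4.
det(A) = (0)*(4) - (3)*(0) = 0 - 0 = 0.
Characteristic equation: λ² - (4)λ + (0) = 0.
Discriminant: (4)² - 4*(0) = 16 - 0 = 16.
Roots: λ = (4 ± √16) / 2 = 0, 4.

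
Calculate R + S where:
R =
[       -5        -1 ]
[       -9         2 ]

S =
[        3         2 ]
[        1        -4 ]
R + S =
[       -2         1 ]
[       -8        -2 ]

Matrix addition is elementwise: (R+S)[i][j] = R[i][j] + S[i][j].
  (R+S)[0][0] = (-5) + (3) = -2
  (R+S)[0][1] = (-1) + (2) = 1
  (R+S)[1][0] = (-9) + (1) = -8
  (R+S)[1][1] = (2) + (-4) = -2
R + S =
[       -2         1 ]
[       -8        -2 ]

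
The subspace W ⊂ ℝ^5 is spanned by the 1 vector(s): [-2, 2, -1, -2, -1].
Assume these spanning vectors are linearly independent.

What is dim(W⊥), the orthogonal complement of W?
dim(W⊥) = 4

For any subspace W of ℝ^n, dim(W) + dim(W⊥) = n (the whole-space dimension).
Here the given 1 vectors are linearly independent, so dim(W) = 1.
Thus dim(W⊥) = n - dim(W) = 5 - 1 = 4.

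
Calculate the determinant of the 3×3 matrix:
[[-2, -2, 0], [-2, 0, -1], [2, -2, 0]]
8

Expansion along first row:
det = -2·det([[0,-1],[-2,0]]) - -2·det([[-2,-1],[2,0]]) + 0·det([[-2,0],[2,-2]])
    = -2·(0·0 - -1·-2) - -2·(-2·0 - -1·2) + 0·(-2·-2 - 0·2)
    = -2·-2 - -2·2 + 0·4
    = 4 + 4 + 0 = 8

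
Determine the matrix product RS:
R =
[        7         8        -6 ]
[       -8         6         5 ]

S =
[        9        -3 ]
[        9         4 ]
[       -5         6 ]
RS =
[      165       -25 ]
[      -43        78 ]

Matrix multiplication: (RS)[i][j] = sum over k of R[i][k] * S[k][j].
  (RS)[0][0] = (7)*(9) + (8)*(9) + (-6)*(-5) = 165
  (RS)[0][1] = (7)*(-3) + (8)*(4) + (-6)*(6) = -25
  (RS)[1][0] = (-8)*(9) + (6)*(9) + (5)*(-5) = -43
  (RS)[1][1] = (-8)*(-3) + (6)*(4) + (5)*(6) = 78
RS =
[      165       -25 ]
[      -43        78 ]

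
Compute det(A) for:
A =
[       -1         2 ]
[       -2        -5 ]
det(A) = 9

For a 2×2 matrix [[a, b], [c, d]], det = a*d - b*c.
det(A) = (-1)*(-5) - (2)*(-2) = 5 + 4 = 9.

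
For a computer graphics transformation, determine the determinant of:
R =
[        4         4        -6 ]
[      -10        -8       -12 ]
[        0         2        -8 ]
det(R) = 152

Expand along row 0 (cofactor expansion): det(R) = a*(e*i - f*h) - b*(d*i - f*g) + c*(d*h - e*g), where the 3×3 is [[a, b, c], [d, e, f], [g, h, i]].
Minor M_00 = (-8)*(-8) - (-12)*(2) = 64 + 24 = 88.
Minor M_01 = (-10)*(-8) - (-12)*(0) = 80 - 0 = 80.
Minor M_02 = (-10)*(2) - (-8)*(0) = -20 - 0 = -20.
det(R) = (4)*(88) - (4)*(80) + (-6)*(-20) = 352 - 320 + 120 = 152.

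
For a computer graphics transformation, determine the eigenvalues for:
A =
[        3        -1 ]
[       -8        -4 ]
λ = -5, 4

Solve det(A - λI) = 0. For a 2×2 matrix the characteristic equation is λ² - (trace)λ + det = 0.
trace(A) = a + d = 3 - 4 = -1.
det(A) = a*d - b*c = (3)*(-4) - (-1)*(-8) = -12 - 8 = -20.
Characteristic equation: λ² - (-1)λ + (-20) = 0.
Discriminant = (-1)² - 4*(-20) = 1 + 80 = 81.
λ = (-1 ± √81) / 2 = (-1 ± 9) / 2 = -5, 4.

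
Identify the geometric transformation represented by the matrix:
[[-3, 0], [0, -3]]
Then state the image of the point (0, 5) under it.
uniform scaling by factor -3; image of (0, 5) is (0, -15)

This is a diagonal matrix with equal entries -3, so it scales both axes by the same factor -3.
The matrix [[-3, 0], [0, -3]] represents: uniform scaling by factor -3.
Applying it to (0, 5): [-3·0 + 0·5, 0·0 + -3·5] = (0, -15).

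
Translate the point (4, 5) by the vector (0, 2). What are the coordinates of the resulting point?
(4, 7)

Translation by (0, 2):
x' = 4 + 0 = 4
y' = 5 + 2 = 7
Homogeneous matrix: [[1, 0, 0], [0, 1, 2], [0, 0, 1]]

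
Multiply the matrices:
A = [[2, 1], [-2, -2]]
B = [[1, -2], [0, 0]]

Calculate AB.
[[2, -4], [-2, 4]]

Each entry (i,j) of AB = sum over k of A[i][k]*B[k][j].
(AB)[0][0] = (2)*(1) + (1)*(0) = 2
(AB)[0][1] = (2)*(-2) + (1)*(0) = -4
(AB)[1][0] = (-2)*(1) + (-2)*(0) = -2
(AB)[1][1] = (-2)*(-2) + (-2)*(0) = 4
AB = [[2, -4], [-2, 4]]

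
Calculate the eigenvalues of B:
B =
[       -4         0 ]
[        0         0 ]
λ = -4, 0

Solve det(B - λI) = 0. For a 2×2 matrix the characteristic equation is λ² - (trace)λ + det = 0.
trace(B) = a + d = -4 + 0 = -4.
det(B) = a*d - b*c = (-4)*(0) - (0)*(0) = 0 - 0 = 0.
Characteristic equation: λ² - (-4)λ + (0) = 0.
Discriminant = (-4)² - 4*(0) = 16 - 0 = 16.
λ = (-4 ± √16) / 2 = (-4 ± 4) / 2 = -4, 0.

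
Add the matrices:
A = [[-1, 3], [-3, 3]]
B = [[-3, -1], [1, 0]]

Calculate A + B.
[[-4, 2], [-2, 3]]

Add corresponding elements:
(-1)+(-3)=-4
(3)+(-1)=2
(-3)+(1)=-2
(3)+(0)=3
A + B = [[-4, 2], [-2, 3]]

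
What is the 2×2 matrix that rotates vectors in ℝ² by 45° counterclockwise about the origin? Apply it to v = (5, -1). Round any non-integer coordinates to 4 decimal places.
R = [[√2/2, -√2/2], [√2/2, √2/2]]; R·v = (4.2426, 2.8284)

A counterclockwise rotation by angle θ in ℝ² has matrix R(θ) = [[cos θ, -sin θ], [sin θ, cos θ]].
For θ = 45°: cos θ = √2/2, sin θ = √2/2.
R(45°) = [[√2/2, -√2/2], [√2/2, √2/2]].
R·v = [√2/2·5 + (-√2/2)·-1, √2/2·5 + √2/2·-1] = (4.2426, 2.8284).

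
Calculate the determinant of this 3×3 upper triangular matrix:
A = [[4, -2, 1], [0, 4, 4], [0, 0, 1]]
16

The determinant of a triangular matrix is the product of its diagonal entries (the off-diagonal entries above the diagonal do not affect it).
det(A) = (4) * (4) * (1) = 16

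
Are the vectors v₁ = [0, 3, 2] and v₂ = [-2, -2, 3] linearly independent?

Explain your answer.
Yes, linearly independent

Two vectors are linearly dependent iff one is a scalar multiple of the other.
No single scalar k satisfies v₂ = k·v₁ (the ratios of corresponding entries disagree), so v₁ and v₂ are linearly independent.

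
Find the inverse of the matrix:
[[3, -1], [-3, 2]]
[[2/3, 1/3], [1, 1]]

For [[a,b],[c,d]], inverse = (1/det)·[[d,-b],[-c,a]]
det = 3·2 - -1·-3 = 3
Inverse = (1/3)·[[2, 1], [3, 3]]
        = [[2/3, 1/3], [1, 1]]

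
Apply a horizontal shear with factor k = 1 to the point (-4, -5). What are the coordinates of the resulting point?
(-9, -5)

Shear matrix for horizontal shear with factor k = 1:
[[1, 1], [0, 1]]
Result: (-4, -5) → (-9, -5)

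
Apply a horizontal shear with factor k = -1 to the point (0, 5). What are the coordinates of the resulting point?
(-5, 5)

Shear matrix for horizontal shear with factor k = -1:
[[1, -1], [0, 1]]
Result: (0, 5) → (-5, 5)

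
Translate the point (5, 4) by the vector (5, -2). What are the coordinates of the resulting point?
(10, 2)

Translation by (5, -2):
x' = 5 + 5 = 10
y' = 4 + -2 = 2
Homogeneous matrix: [[1, 0, 5], [0, 1, -2], [0, 0, 1]]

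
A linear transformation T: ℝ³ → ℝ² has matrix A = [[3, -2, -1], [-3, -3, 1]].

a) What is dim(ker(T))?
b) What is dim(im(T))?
dim(ker) = 1, dim(im) = 2

The two rows are not scalar multiples of one another (no single k satisfies row 2 = k × row 1), so they are linearly independent.
Thus rank(A) = 2.
dim(im(T)) = rank(A) = 2.
By the rank-nullity theorem applied to T: ℝ³ → ℝ², rank(A) + nullity(A) = 3 (the domain dimension), so dim(ker(T)) = 3 - 2 = 1.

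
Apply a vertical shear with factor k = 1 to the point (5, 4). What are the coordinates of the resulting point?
(5, 9)

Shear matrix for vertical shear with factor k = 1:
[[1, 0], [1, 1]]
Result: (5, 4) → (5, 9)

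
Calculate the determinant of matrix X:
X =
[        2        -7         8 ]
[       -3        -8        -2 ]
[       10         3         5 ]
det(X) = 535

Expand along row 0 (cofactor expansion): det(X) = a*(e*i - f*h) - b*(d*i - f*g) + c*(d*h - e*g), where the 3×3 is [[a, b, c], [d, e, f], [g, h, i]].
Minor M_00 = (-8)*(5) - (-2)*(3) = -40 + 6 = -34.
Minor M_01 = (-3)*(5) - (-2)*(10) = -15 + 20 = 5.
Minor M_02 = (-3)*(3) - (-8)*(10) = -9 + 80 = 71.
det(X) = (2)*(-34) - (-7)*(5) + (8)*(71) = -68 + 35 + 568 = 535.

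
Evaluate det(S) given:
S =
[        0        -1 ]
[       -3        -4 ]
det(S) = -3

For a 2×2 matrix [[a, b], [c, d]], det = a*d - b*c.
det(S) = (0)*(-4) - (-1)*(-3) = 0 - 3 = -3.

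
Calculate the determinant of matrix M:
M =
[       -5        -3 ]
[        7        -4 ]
det(M) = 41

For a 2×2 matrix [[a, b], [c, d]], det = a*d - b*c.
det(M) = (-5)*(-4) - (-3)*(7) = 20 + 21 = 41.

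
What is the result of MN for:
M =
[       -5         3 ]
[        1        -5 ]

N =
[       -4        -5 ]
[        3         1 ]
MN =
[       29        28 ]
[      -19       -10 ]

Matrix multiplication: (MN)[i][j] = sum over k of M[i][k] * N[k][j].
  (MN)[0][0] = (-5)*(-4) + (3)*(3) = 29
  (MN)[0][1] = (-5)*(-5) + (3)*(1) = 28
  (MN)[1][0] = (1)*(-4) + (-5)*(3) = -19
  (MN)[1][1] = (1)*(-5) + (-5)*(1) = -10
MN =
[       29        28 ]
[      -19       -10 ]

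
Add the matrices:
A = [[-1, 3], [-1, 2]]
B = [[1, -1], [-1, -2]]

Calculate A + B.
[[0, 2], [-2, 0]]

Add corresponding elements:
(-1)+(1)=0
(3)+(-1)=2
(-1)+(-1)=-2
(2)+(-2)=0
A + B = [[0, 2], [-2, 0]]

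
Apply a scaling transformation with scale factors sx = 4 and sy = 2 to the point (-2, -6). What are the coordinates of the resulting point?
(-8, -12)

Scaling matrix:
[[4, 0], [0, 2]]
Result: (-2 × 4, -6 × 2) = (-8, -12)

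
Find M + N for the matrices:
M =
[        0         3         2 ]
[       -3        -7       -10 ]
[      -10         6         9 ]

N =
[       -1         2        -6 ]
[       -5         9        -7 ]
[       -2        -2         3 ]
M + N =
[       -1         5        -4 ]
[       -8         2       -17 ]
[      -12         4        12 ]

Matrix addition is elementwise: (M+N)[i][j] = M[i][j] + N[i][j].
  (M+N)[0][0] = (0) + (-1) = -1
  (M+N)[0][1] = (3) + (2) = 5
  (M+N)[0][2] = (2) + (-6) = -4
  (M+N)[1][0] = (-3) + (-5) = -8
  (M+N)[1][1] = (-7) + (9) = 2
  (M+N)[1][2] = (-10) + (-7) = -17
  (M+N)[2][0] = (-10) + (-2) = -12
  (M+N)[2][1] = (6) + (-2) = 4
  (M+N)[2][2] = (9) + (3) = 12
M + N =
[       -1         5        -4 ]
[       -8         2       -17 ]
[      -12         4        12 ]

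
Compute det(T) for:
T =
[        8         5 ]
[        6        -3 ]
det(T) = -54

For a 2×2 matrix [[a, b], [c, d]], det = a*d - b*c.
det(T) = (8)*(-3) - (5)*(6) = -24 - 30 = -54.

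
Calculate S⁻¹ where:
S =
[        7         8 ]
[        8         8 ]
det(S) = -8
S⁻¹ =
[       -1         1 ]
[        1      -7/8 ]

For a 2×2 matrix S = [[a, b], [c, d]] with det(S) ≠ 0, S⁻¹ = (1/det(S)) * [[d, -b], [-c, a]].
det(S) = (7)*(8) - (8)*(8) = 56 - 64 = -8.
S⁻¹ = (1/-8) * [[8, -8], [-8, 7]].
Dividing each entry by -8 and reducing:
S⁻¹ =
[       -1         1 ]
[        1      -7/8 ]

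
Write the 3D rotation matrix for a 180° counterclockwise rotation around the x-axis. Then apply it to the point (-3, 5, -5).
R = [[1, 0, 0], [0, -1, 0], [0, 0, -1]]; R·(-3, 5, -5) = (-3, -5, 5)

Rotation matrix for 180° around x-axis:
cos(180°) = -1, sin(180°) = 0
R = [[1, 0, 0], [0, -1, 0], [0, 0, -1]]
Apply to (-3, 5, -5): R·[-3, 5, -5]ᵀ = (-3, -5, 5)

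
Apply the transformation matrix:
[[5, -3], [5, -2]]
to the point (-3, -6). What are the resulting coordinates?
(3, -3)

Matrix multiplication:
[[5, -3], [5, -2]] × [-3, -6]ᵀ
= [5×-3 + -3×-6, 5×-3 + -2×-6]ᵀ
= [3.0000, -3.0000]ᵀ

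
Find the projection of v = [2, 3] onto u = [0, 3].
[0, 3]

The projection of v onto u is proj_u(v) = ((v·u) / (u·u)) · u.
v·u = (2)*(0) + (3)*(3) = 9.
u·u = (0)*(0) + (3)*(3) = 9.
coefficient = 9 / 9 = 1.
proj_u(v) = 1 · [0, 3] = [0, 3].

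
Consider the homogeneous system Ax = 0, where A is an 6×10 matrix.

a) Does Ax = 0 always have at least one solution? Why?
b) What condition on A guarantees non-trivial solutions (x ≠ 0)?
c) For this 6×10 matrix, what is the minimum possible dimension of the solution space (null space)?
a) Yes, x = 0 is always a solution. b) When A has linearly dependent columns (rank < n). c) Minimum nullity = 4.

a) x = 0 satisfies A·0 = 0, so the zero vector is always a solution.
b) Non-trivial solutions exist iff the columns of A are linearly dependent, equivalently rank(A) < n (the number of columns).
c) By rank-nullity, rank(A) + nullity(A) = n = 10. Since A has only 6 rows, rank(A) ≤ 6, so nullity(A) ≥ 10 - 6 = 4.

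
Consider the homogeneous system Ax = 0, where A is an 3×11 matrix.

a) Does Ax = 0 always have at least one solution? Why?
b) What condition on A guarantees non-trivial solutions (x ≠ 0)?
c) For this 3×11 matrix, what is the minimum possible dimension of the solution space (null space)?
a) Yes, x = 0 is always a solution. b) When A has linearly dependent columns (rank < n). c) Minimum nullity = 8.

a) x = 0 satisfies A·0 = 0, so the zero vector is always a solution.
b) Non-trivial solutions exist iff the columns of A are linearly dependent, equivalently rank(A) < n (the number of columns).
c) By rank-nullity, rank(A) + nullity(A) = n = 11. Since A has only 3 rows, rank(A) ≤ 3, so nullity(A) ≥ 11 - 3 = 8.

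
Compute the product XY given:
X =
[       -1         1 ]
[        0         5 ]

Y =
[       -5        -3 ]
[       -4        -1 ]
XY =
[        1         2 ]
[      -20        -5 ]

Matrix multiplication: (XY)[i][j] = sum over k of X[i][k] * Y[k][j].
  (XY)[0][0] = (-1)*(-5) + (1)*(-4) = 1
  (XY)[0][1] = (-1)*(-3) + (1)*(-1) = 2
  (XY)[1][0] = (0)*(-5) + (5)*(-4) = -20
  (XY)[1][1] = (0)*(-3) + (5)*(-1) = -5
XY =
[        1         2 ]
[      -20        -5 ]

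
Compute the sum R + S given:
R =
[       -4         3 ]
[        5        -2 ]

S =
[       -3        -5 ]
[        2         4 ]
R + S =
[       -7        -2 ]
[        7         2 ]

Matrix addition is elementwise: (R+S)[i][j] = R[i][j] + S[i][j].
  (R+S)[0][0] = (-4) + (-3) = -7
  (R+S)[0][1] = (3) + (-5) = -2
  (R+S)[1][0] = (5) + (2) = 7
  (R+S)[1][1] = (-2) + (4) = 2
R + S =
[       -7        -2 ]
[        7         2 ]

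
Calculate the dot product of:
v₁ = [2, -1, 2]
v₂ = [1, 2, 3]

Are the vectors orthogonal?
6, No

The dot product is the sum of products of corresponding components.
v₁·v₂ = (2)*(1) + (-1)*(2) + (2)*(3) = 2 - 2 + 6 = 6.
Two vectors are orthogonal iff their dot product is 0; here the dot product is 6, so the vectors are not orthogonal.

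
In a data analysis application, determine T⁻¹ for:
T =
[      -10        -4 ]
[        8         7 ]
det(T) = -38
T⁻¹ =
[    -7/38     -2/19 ]
[     4/19      5/19 ]

For a 2×2 matrix T = [[a, b], [c, d]] with det(T) ≠ 0, T⁻¹ = (1/det(T)) * [[d, -b], [-c, a]].
det(T) = (-10)*(7) - (-4)*(8) = -70 + 32 = -38.
T⁻¹ = (1/-38) * [[7, 4], [-8, -10]].
Dividing each entry by -38 and reducing:
T⁻¹ =
[    -7/38     -2/19 ]
[     4/19      5/19 ]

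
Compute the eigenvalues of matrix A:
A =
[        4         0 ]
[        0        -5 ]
λ = -5, 4

Solve det(A - λI) = 0. For a 2×2 matrix the characteristic equation is λ² - (trace)λ + det = 0.
trace(A) = a + d = 4 - 5 = -1.
det(A) = a*d - b*c = (4)*(-5) - (0)*(0) = -20 - 0 = -20.
Characteristic equation: λ² - (-1)λ + (-20) = 0.
Discriminant = (-1)² - 4*(-20) = 1 + 80 = 81.
λ = (-1 ± √81) / 2 = (-1 ± 9) / 2 = -5, 4.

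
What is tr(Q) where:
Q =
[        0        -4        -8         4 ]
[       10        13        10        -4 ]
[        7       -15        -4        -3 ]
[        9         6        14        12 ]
tr(Q) = 0 + 13 - 4 + 12 = 21

The trace of a square matrix is the sum of its diagonal entries.
Diagonal entries of Q: Q[0][0] = 0, Q[1][1] = 13, Q[2][2] = -4, Q[3][3] = 12.
tr(Q) = 0 + 13 - 4 + 12 = 21.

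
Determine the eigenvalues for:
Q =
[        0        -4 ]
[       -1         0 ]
λ = -2, 2

Solve det(Q - λI) = 0. For a 2×2 matrix the characteristic equation is λ² - (trace)λ + det = 0.
trace(Q) = a + d = 0 + 0 = 0.
det(Q) = a*d - b*c = (0)*(0) - (-4)*(-1) = 0 - 4 = -4.
Characteristic equation: λ² - (0)λ + (-4) = 0.
Discriminant = (0)² - 4*(-4) = 0 + 16 = 16.
λ = (0 ± √16) / 2 = (0 ± 4) / 2 = -2, 2.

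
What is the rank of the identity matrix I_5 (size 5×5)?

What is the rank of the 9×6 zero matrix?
rank(I_5) = 5, rank(0) = 0

The identity I_5 has 5 columns that are the standard basis vectors e_1, …, e_5. These are linearly independent, so all 5 columns are pivots and rank(I_5) = 5.
The 9×6 zero matrix has every entry zero, so every row is the zero row and there are no pivots; rank(0) = 0.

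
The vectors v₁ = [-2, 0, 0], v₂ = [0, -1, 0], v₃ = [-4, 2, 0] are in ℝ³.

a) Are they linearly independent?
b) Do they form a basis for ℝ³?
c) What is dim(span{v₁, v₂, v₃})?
Not independent, not a basis, dim(span) = 2

Check whether v₃ can be written as a linear combination of v₁ and v₂.
v₃ = (2)·v₁ + (-2)·v₂ = [-4, 2, 0], so the three vectors are linearly dependent.
Thus they do not form a basis for ℝ³, and dim(span{v₁, v₂, v₃}) = 2 (spanned by v₁ and v₂).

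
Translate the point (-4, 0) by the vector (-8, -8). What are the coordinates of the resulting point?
(-12, -8)

Translation by (-8, -8):
x' = -4 + -8 = -12
y' = 0 + -8 = -8
Homogeneous matrix: [[1, 0, -8], [0, 1, -8], [0, 0, 1]]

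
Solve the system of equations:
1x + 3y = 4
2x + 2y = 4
x = 1, y = 1

Use elimination (row reduction):
Equation 1: 1x + 3y = 4.
Equation 2: 2x + 2y = 4.
Multiply Eq1 by 2 and Eq2 by 1: 2x + 6y = 8;  2x + 2y = 4.
Subtract: (-4)y = -4, so y = 1.
Back-substitute into Eq1: 1x + 3*(1) = 4, so x = 1.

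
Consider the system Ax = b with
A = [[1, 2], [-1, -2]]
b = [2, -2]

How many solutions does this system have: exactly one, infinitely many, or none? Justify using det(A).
Infinitely many solutions

det(A) = (1)*(-2) - (2)*(-1) = 0, so A is singular (column 2 is 2 times column 1).
b = [2, -2] = 2 * column 1 of A, so b lies in the column space of A.
A singular matrix whose right-hand side is in its column space gives a 1-parameter family of solutions — infinitely many.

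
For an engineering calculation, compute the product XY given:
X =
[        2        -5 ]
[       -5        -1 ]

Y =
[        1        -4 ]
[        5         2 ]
XY =
[      -23       -18 ]
[      -10        18 ]

Matrix multiplication: (XY)[i][j] = sum over k of X[i][k] * Y[k][j].
  (XY)[0][0] = (2)*(1) + (-5)*(5) = -23
  (XY)[0][1] = (2)*(-4) + (-5)*(2) = -18
  (XY)[1][0] = (-5)*(1) + (-1)*(5) = -10
  (XY)[1][1] = (-5)*(-4) + (-1)*(2) = 18
XY =
[      -23       -18 ]
[      -10        18 ]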